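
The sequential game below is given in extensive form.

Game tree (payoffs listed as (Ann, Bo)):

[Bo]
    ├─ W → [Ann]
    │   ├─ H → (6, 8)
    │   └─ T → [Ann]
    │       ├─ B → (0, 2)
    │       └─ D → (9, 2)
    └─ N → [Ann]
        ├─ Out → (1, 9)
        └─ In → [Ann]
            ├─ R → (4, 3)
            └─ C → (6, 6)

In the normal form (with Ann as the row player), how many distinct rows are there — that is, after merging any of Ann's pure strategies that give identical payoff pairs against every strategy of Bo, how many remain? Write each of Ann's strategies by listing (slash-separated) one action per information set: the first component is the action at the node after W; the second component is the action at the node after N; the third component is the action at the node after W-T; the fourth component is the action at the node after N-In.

9

Ann has 16 pure strategies: H/Out/B/R, H/Out/B/C, H/Out/D/R, H/Out/D/C, H/In/B/R, H/In/B/C, H/In/D/R, H/In/D/C, T/Out/B/R, T/Out/B/C, T/Out/D/R, T/Out/D/C, T/In/B/R, T/In/B/C, T/In/D/R, T/In/D/C. Columns: W, N.
{H/Out/B/R, H/Out/B/C, H/Out/D/R, H/Out/D/C} → row (6,8) (1,9)
{H/In/B/R, H/In/D/R} → row (6,8) (4,3)
{H/In/B/C, H/In/D/C} → row (6,8) (6,6)
{T/Out/B/R, T/Out/B/C} → row (0,2) (1,9)
{T/Out/D/R, T/Out/D/C} → row (9,2) (1,9)
{T/In/B/R} → row (0,2) (4,3)
{T/In/B/C} → row (0,2) (6,6)
{T/In/D/R} → row (9,2) (4,3)
{T/In/D/C} → row (9,2) (6,6)
That's 9 distinct rows out of 16 strategies.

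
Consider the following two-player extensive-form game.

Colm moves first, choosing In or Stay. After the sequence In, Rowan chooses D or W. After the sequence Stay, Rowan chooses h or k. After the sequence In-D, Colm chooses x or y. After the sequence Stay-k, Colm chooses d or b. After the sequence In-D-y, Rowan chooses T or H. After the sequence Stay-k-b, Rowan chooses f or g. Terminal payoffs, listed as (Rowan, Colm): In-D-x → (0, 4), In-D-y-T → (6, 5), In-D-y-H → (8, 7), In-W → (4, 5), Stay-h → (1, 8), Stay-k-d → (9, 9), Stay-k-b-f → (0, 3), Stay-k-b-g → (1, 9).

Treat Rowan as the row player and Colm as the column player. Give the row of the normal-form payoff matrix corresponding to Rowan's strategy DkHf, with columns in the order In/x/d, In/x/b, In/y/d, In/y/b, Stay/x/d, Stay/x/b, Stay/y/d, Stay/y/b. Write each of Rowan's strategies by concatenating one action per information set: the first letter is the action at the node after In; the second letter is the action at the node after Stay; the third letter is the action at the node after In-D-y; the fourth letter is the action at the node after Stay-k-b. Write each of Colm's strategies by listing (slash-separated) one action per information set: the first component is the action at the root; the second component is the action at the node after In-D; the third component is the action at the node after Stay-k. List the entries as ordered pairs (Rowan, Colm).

vs In/x/d: Colm plays In → Rowan plays D at [In] → Colm plays x at [In-D] → (0, 4)
vs In/x/b: Colm plays In → Rowan plays D at [In] → Colm plays x at [In-D] → (0, 4)
vs In/y/d: Colm plays In → Rowan plays D at [In] → Colm plays y at [In-D] → Rowan plays H at [In-D-y] → (8, 7)
vs In/y/b: Colm plays In → Rowan plays D at [In] → Colm plays y at [In-D] → Rowan plays H at [In-D-y] → (8, 7)
vs Stay/x/d: Colm plays Stay → Rowan plays k at [Stay] → Colm plays d at [Stay-k] → (9, 9)
vs Stay/x/b: Colm plays Stay → Rowan plays k at [Stay] → Colm plays b at [Stay-k] → Rowan plays f at [Stay-k-b] → (0, 3)
vs Stay/y/d: Colm plays Stay → Rowan plays k at [Stay] → Colm plays d at [Stay-k] → (9, 9)
vs Stay/y/b: Colm plays Stay → Rowan plays k at [Stay] → Colm plays b at [Stay-k] → Rowan plays f at [Stay-k-b] → (0, 3)

(0,4) (0,4) (8,7) (8,7) (9,9) (0,3) (9,9) (0,3)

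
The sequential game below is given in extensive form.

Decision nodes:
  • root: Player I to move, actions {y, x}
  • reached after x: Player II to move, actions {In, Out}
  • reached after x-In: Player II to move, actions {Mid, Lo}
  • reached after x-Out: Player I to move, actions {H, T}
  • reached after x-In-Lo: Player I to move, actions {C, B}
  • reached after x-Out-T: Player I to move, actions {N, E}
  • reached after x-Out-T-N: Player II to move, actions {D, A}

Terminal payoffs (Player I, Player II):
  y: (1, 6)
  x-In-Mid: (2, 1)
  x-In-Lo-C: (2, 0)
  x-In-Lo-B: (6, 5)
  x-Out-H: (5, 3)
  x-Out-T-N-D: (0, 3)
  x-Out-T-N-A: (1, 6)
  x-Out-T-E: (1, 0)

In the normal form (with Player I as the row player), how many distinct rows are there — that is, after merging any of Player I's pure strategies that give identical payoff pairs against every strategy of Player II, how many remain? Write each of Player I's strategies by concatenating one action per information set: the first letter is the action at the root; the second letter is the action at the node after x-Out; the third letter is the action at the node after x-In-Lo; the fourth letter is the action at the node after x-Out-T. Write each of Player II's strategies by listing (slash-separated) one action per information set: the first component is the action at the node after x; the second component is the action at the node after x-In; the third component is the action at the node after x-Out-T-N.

7

Player I has 16 pure strategies: yHCN, yHCE, yHBN, yHBE, yTCN, yTCE, yTBN, yTBE, xHCN, xHCE, xHBN, xHBE, xTCN, xTCE, xTBN, xTBE. Columns: In/Mid/D, In/Mid/A, In/Lo/D, In/Lo/A, Out/Mid/D, Out/Mid/A, Out/Lo/D, Out/Lo/A.
{yHCN, yHCE, yHBN, yHBE, yTCN, yTCE, yTBN, yTBE} → row (1,6) (1,6) (1,6) (1,6) (1,6) (1,6) (1,6) (1,6)
{xHCN, xHCE} → row (2,1) (2,1) (2,0) (2,0) (5,3) (5,3) (5,3) (5,3)
{xHBN, xHBE} → row (2,1) (2,1) (6,5) (6,5) (5,3) (5,3) (5,3) (5,3)
{xTCN} → row (2,1) (2,1) (2,0) (2,0) (0,3) (1,6) (0,3) (1,6)
{xTCE} → row (2,1) (2,1) (2,0) (2,0) (1,0) (1,0) (1,0) (1,0)
{xTBN} → row (2,1) (2,1) (6,5) (6,5) (0,3) (1,6) (0,3) (1,6)
{xTBE} → row (2,1) (2,1) (6,5) (6,5) (1,0) (1,0) (1,0) (1,0)
That's 7 distinct rows out of 16 strategies.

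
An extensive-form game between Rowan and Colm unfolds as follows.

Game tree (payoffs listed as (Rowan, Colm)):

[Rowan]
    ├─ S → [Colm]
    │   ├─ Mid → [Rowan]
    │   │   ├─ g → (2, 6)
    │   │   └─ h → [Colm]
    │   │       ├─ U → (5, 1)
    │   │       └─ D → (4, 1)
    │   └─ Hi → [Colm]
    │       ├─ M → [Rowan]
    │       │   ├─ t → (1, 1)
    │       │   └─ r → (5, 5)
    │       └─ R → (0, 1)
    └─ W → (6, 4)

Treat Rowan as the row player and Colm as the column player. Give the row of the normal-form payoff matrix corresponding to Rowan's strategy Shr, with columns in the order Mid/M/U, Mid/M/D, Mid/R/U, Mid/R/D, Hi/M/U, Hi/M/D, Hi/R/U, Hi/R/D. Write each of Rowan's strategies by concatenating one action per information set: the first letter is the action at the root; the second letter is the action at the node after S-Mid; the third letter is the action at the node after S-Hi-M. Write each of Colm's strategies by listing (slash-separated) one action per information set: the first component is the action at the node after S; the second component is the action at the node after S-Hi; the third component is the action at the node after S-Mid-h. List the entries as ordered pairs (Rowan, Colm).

vs Mid/M/U: Rowan plays S → Colm plays Mid at [S] → Rowan plays h at [S-Mid] → Colm plays U at [S-Mid-h] → (5, 1)
vs Mid/M/D: Rowan plays S → Colm plays Mid at [S] → Rowan plays h at [S-Mid] → Colm plays D at [S-Mid-h] → (4, 1)
vs Mid/R/U: Rowan plays S → Colm plays Mid at [S] → Rowan plays h at [S-Mid] → Colm plays U at [S-Mid-h] → (5, 1)
vs Mid/R/D: Rowan plays S → Colm plays Mid at [S] → Rowan plays h at [S-Mid] → Colm plays D at [S-Mid-h] → (4, 1)
vs Hi/M/U: Rowan plays S → Colm plays Hi at [S] → Colm plays M at [S-Hi] → Rowan plays r at [S-Hi-M] → (5, 5)
vs Hi/M/D: Rowan plays S → Colm plays Hi at [S] → Colm plays M at [S-Hi] → Rowan plays r at [S-Hi-M] → (5, 5)
vs Hi/R/U: Rowan plays S → Colm plays Hi at [S] → Colm plays R at [S-Hi] → (0, 1)
vs Hi/R/D: Rowan plays S → Colm plays Hi at [S] → Colm plays R at [S-Hi] → (0, 1)

(5,1) (4,1) (5,1) (4,1) (5,5) (5,5) (0,1) (0,1)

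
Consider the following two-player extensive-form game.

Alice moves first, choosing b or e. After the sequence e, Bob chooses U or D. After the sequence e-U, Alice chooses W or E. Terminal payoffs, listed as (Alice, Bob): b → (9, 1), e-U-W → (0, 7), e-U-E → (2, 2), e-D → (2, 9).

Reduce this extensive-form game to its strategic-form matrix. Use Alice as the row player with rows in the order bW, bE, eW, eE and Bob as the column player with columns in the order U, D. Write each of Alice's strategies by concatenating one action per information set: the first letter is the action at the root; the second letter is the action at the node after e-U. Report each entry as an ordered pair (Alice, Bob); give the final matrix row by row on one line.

            U        D
  bW    (9,1)    (9,1)
  bE    (9,1)    (9,1)
  eW    (0,7)    (2,9)
  eE    (2,2)    (2,9)

bW: (9,1) (9,1) | bE: (9,1) (9,1) | eW: (0,7) (2,9) | eE: (2,2) (2,9)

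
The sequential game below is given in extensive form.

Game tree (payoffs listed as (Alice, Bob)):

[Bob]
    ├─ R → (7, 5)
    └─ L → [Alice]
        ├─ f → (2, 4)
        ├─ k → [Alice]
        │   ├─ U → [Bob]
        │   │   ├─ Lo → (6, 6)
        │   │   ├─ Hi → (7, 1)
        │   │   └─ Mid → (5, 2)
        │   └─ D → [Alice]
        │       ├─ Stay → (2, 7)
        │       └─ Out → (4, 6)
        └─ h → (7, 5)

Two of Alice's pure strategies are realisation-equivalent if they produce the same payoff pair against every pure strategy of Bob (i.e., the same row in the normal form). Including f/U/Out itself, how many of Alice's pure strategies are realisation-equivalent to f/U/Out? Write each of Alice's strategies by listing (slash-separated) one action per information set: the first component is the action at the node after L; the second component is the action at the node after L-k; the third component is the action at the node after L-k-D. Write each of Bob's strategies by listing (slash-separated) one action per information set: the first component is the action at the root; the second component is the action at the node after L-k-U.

4

Row for f/U/Out (columns R/Lo, R/Hi, R/Mid, L/Lo, L/Hi, L/Mid): (7,5) (7,5) (7,5) (2,4) (2,4) (2,4).
Under f/U/Out, Alice's choice at the node after L-k and at the node after L-k-D can never be reached regardless of what Bob does, so varying those choices leaves every outcome unchanged.
Holding the reachable choices fixed and varying the unreachable ones freely already gives 2 × 2 = 4 equivalent strategies.
No other strategy reproduces this row, so those 4 are the full class: f/U/Stay, f/U/Out, f/D/Stay, f/D/Out.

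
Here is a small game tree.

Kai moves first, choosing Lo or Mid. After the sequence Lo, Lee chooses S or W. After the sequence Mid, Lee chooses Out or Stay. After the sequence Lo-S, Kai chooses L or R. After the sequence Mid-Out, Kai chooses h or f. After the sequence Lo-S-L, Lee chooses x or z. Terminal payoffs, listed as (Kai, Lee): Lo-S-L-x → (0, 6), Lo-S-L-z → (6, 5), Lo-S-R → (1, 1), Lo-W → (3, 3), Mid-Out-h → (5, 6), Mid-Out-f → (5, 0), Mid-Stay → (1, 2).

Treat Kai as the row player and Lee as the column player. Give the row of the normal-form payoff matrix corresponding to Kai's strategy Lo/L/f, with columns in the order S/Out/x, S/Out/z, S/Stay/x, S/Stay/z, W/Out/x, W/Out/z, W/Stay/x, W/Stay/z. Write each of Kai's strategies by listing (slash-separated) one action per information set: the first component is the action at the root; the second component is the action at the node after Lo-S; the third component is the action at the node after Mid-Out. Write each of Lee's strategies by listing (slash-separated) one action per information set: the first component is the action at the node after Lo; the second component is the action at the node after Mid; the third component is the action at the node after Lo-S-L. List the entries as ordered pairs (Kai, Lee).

(0,6) (6,5) (0,6) (6,5) (3,3) (3,3) (3,3) (3,3)

vs S/Out/x: Kai plays Lo → Lee plays S at [Lo] → Kai plays L at [Lo-S] → Lee plays x at [Lo-S-L] → (0, 6)
vs S/Out/z: Kai plays Lo → Lee plays S at [Lo] → Kai plays L at [Lo-S] → Lee plays z at [Lo-S-L] → (6, 5)
vs S/Stay/x: Kai plays Lo → Lee plays S at [Lo] → Kai plays L at [Lo-S] → Lee plays x at [Lo-S-L] → (0, 6)
vs S/Stay/z: Kai plays Lo → Lee plays S at [Lo] → Kai plays L at [Lo-S] → Lee plays z at [Lo-S-L] → (6, 5)
vs W/Out/x: Kai plays Lo → Lee plays W at [Lo] → (3, 3)
vs W/Out/z: Kai plays Lo → Lee plays W at [Lo] → (3, 3)
vs W/Stay/x: Kai plays Lo → Lee plays W at [Lo] → (3, 3)
vs W/Stay/z: Kai plays Lo → Lee plays W at [Lo] → (3, 3)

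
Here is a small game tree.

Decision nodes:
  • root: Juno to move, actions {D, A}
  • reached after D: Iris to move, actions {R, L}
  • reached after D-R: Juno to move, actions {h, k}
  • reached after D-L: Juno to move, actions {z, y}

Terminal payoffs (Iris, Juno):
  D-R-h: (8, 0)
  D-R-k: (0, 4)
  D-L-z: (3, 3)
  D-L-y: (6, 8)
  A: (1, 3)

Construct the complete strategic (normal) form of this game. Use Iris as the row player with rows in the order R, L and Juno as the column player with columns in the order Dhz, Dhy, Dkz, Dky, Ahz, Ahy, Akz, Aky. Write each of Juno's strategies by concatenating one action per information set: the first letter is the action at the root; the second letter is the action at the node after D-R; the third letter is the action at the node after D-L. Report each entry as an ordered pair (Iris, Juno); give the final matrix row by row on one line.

R: (8,0) (8,0) (0,4) (0,4) (1,3) (1,3) (1,3) (1,3) | L: (3,3) (6,8) (3,3) (6,8) (1,3) (1,3) (1,3) (1,3)

Row R: Dhz→(8,0), Dhy→(8,0), Dkz→(0,4), Dky→(0,4), Ahz→(1,3), Ahy→(1,3), Akz→(1,3), Aky→(1,3)
Row L: Dhz→(3,3), Dhy→(6,8), Dkz→(3,3), Dky→(6,8), Ahz→(1,3), Ahy→(1,3), Akz→(1,3), Aky→(1,3)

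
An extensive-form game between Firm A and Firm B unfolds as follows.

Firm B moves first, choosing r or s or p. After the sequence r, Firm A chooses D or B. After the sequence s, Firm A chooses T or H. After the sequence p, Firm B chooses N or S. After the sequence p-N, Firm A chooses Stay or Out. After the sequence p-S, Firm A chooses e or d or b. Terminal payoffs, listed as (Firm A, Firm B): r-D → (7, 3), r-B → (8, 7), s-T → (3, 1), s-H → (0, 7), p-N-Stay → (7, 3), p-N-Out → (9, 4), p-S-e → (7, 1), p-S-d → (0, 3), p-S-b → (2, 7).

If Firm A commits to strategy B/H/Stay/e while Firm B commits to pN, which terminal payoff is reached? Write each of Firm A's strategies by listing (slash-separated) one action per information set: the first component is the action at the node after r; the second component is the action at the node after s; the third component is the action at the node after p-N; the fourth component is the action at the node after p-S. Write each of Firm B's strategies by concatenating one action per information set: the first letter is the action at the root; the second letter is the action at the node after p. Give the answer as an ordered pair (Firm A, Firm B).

(7, 3)

Trace the play path from the root:
  Firm B plays p
  Firm B plays N at [p]
  Firm A plays Stay at [p-N]
→ terminal payoff (7, 3).
(Firm A's choice at the node after r is never reached on this path, so it doesn't affect the outcome.)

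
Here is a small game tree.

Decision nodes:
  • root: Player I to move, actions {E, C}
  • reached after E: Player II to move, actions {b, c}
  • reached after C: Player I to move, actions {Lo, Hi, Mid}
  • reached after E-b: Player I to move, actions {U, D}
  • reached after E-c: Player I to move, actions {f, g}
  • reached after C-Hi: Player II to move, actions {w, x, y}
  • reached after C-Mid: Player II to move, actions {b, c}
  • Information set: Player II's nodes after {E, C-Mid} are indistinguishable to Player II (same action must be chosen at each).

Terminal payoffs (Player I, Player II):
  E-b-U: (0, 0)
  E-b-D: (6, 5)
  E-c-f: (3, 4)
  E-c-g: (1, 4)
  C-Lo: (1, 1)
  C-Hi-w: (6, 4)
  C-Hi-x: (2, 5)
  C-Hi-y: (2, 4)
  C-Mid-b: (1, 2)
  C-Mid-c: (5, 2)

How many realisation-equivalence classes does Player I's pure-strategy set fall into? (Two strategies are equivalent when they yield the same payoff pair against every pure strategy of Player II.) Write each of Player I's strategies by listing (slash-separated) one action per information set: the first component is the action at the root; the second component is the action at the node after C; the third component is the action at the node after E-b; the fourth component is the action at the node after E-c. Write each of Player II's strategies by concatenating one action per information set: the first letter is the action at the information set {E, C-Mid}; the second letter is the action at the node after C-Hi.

Player I has 24 pure strategies: E/Lo/U/f, E/Lo/U/g, E/Lo/D/f, E/Lo/D/g, E/Hi/U/f, E/Hi/U/g, E/Hi/D/f, E/Hi/D/g, E/Mid/U/f, E/Mid/U/g, E/Mid/D/f, E/Mid/D/g, C/Lo/U/f, C/Lo/U/g, C/Lo/D/f, C/Lo/D/g, C/Hi/U/f, C/Hi/U/g, C/Hi/D/f, C/Hi/D/g, C/Mid/U/f, C/Mid/U/g, C/Mid/D/f, C/Mid/D/g. Columns: bw, bx, by, cw, cx, cy.
{E/Lo/U/f, E/Hi/U/f, E/Mid/U/f} → row (0,0) (0,0) (0,0) (3,4) (3,4) (3,4)
{E/Lo/U/g, E/Hi/U/g, E/Mid/U/g} → row (0,0) (0,0) (0,0) (1,4) (1,4) (1,4)
{E/Lo/D/f, E/Hi/D/f, E/Mid/D/f} → row (6,5) (6,5) (6,5) (3,4) (3,4) (3,4)
{E/Lo/D/g, E/Hi/D/g, E/Mid/D/g} → row (6,5) (6,5) (6,5) (1,4) (1,4) (1,4)
{C/Lo/U/f, C/Lo/U/g, C/Lo/D/f, C/Lo/D/g} → row (1,1) (1,1) (1,1) (1,1) (1,1) (1,1)
{C/Hi/U/f, C/Hi/U/g, C/Hi/D/f, C/Hi/D/g} → row (6,4) (2,5) (2,4) (6,4) (2,5) (2,4)
{C/Mid/U/f, C/Mid/U/g, C/Mid/D/f, C/Mid/D/g} → row (1,2) (1,2) (1,2) (5,2) (5,2) (5,2)
That's 7 distinct rows out of 24 strategies.

7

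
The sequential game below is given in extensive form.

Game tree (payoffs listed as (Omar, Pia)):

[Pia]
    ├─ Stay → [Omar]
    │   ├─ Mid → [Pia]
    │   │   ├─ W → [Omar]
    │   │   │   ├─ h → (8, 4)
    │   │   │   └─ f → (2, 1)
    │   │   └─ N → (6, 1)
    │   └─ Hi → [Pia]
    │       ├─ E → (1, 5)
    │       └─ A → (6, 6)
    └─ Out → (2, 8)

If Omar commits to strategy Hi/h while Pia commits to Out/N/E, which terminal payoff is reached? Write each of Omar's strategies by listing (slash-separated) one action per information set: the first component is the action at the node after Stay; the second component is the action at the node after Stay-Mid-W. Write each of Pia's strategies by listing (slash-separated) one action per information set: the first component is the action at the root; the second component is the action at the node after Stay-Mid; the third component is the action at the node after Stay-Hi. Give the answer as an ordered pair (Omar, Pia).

Trace the play path from the root:
  Pia plays Out
→ terminal payoff (2, 8).
(Omar's choice at the node after Stay is never reached on this path, so it doesn't affect the outcome.)

(2, 8)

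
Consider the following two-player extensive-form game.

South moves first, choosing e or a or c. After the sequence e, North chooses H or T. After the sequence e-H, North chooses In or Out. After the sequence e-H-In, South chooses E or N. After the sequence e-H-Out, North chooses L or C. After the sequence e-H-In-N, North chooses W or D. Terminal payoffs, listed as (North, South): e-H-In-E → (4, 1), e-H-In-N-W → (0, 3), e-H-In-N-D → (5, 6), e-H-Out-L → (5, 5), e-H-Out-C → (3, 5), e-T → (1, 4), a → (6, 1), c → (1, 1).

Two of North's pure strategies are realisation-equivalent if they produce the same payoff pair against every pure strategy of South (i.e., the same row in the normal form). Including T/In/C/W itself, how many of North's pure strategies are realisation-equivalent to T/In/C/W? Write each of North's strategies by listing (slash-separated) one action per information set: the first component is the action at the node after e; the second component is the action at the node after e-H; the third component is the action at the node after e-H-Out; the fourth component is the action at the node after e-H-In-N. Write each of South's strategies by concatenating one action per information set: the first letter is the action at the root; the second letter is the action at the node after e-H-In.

8

Row for T/In/C/W (columns eE, eN, aE, aN, cE, cN): (1,4) (1,4) (6,1) (6,1) (1,1) (1,1).
Under T/In/C/W, North's choice at the node after e-H and at the node after e-H-Out and at the node after e-H-In-N can never be reached regardless of what South does, so varying those choices leaves every outcome unchanged.
Holding the reachable choices fixed and varying the unreachable ones freely already gives 2 × 2 × 2 = 8 equivalent strategies.
No other strategy reproduces this row, so those 8 are the full class: T/In/L/W, T/In/L/D, T/In/C/W, T/In/C/D, T/Out/L/W, T/Out/L/D, T/Out/C/W, T/Out/C/D.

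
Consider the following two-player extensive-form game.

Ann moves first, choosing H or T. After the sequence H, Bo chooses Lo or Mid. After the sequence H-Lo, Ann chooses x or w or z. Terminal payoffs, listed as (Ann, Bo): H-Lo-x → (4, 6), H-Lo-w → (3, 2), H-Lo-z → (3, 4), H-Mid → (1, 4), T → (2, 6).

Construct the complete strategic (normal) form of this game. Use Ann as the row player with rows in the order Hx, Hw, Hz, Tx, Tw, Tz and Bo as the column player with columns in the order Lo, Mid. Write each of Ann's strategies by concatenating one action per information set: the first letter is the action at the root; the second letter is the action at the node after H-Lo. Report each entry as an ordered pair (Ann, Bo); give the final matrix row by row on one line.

Hx: (4,6) (1,4) | Hw: (3,2) (1,4) | Hz: (3,4) (1,4) | Tx: (2,6) (2,6) | Tw: (2,6) (2,6) | Tz: (2,6) (2,6)

Row Hx: Lo→(4,6), Mid→(1,4)
Row Hw: Lo→(3,2), Mid→(1,4)
Row Hz: Lo→(3,4), Mid→(1,4)
Row Tx: Lo→(2,6), Mid→(2,6)
Row Tw: Lo→(2,6), Mid→(2,6)
Row Tz: Lo→(2,6), Mid→(2,6)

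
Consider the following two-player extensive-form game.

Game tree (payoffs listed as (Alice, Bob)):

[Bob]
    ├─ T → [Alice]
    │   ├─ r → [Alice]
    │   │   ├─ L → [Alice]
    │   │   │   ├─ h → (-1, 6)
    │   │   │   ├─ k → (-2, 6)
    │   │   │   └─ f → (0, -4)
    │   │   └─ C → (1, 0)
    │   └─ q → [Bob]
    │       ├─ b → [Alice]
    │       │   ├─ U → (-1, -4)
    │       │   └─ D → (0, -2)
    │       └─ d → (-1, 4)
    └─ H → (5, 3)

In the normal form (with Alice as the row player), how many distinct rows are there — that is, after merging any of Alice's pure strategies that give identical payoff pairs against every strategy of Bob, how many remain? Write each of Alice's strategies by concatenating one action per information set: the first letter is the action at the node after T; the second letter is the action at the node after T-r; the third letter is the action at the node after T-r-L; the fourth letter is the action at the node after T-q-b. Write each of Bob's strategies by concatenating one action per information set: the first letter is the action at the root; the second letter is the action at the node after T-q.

Alice has 24 pure strategies: rLhU, rLhD, rLkU, rLkD, rLfU, rLfD, rChU, rChD, rCkU, rCkD, rCfU, rCfD, qLhU, qLhD, qLkU, qLkD, qLfU, qLfD, qChU, qChD, qCkU, qCkD, qCfU, qCfD. Columns: Tb, Td, Hb, Hd.
{rLhU, rLhD} → row (-1,6) (-1,6) (5,3) (5,3)
{rLkU, rLkD} → row (-2,6) (-2,6) (5,3) (5,3)
{rLfU, rLfD} → row (0,-4) (0,-4) (5,3) (5,3)
{rChU, rChD, rCkU, rCkD, rCfU, rCfD} → row (1,0) (1,0) (5,3) (5,3)
{qLhU, qLkU, qLfU, qChU, qCkU, qCfU} → row (-1,-4) (-1,4) (5,3) (5,3)
{qLhD, qLkD, qLfD, qChD, qCkD, qCfD} → row (0,-2) (-1,4) (5,3) (5,3)
That's 6 distinct rows out of 24 strategies.

6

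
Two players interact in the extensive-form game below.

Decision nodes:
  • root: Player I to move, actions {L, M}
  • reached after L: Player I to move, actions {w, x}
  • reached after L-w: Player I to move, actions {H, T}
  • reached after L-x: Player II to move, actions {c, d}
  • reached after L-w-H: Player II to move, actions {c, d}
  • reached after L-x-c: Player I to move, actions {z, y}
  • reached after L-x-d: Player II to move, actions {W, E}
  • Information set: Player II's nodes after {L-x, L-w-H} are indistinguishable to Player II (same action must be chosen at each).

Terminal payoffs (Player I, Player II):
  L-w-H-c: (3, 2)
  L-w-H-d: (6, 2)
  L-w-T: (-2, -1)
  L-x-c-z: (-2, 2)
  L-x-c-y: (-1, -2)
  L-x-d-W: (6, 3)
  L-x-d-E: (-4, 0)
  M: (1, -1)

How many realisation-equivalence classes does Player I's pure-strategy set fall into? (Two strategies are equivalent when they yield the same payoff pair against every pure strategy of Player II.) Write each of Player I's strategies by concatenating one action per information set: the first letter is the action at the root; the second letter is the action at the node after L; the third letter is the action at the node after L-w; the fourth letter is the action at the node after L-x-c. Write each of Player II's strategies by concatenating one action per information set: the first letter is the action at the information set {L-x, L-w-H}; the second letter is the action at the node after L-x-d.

Player I has 16 pure strategies: LwHz, LwHy, LwTz, LwTy, LxHz, LxHy, LxTz, LxTy, MwHz, MwHy, MwTz, MwTy, MxHz, MxHy, MxTz, MxTy. Columns: cW, cE, dW, dE.
{LwHz, LwHy} → row (3,2) (3,2) (6,2) (6,2)
{LwTz, LwTy} → row (-2,-1) (-2,-1) (-2,-1) (-2,-1)
{LxHz, LxTz} → row (-2,2) (-2,2) (6,3) (-4,0)
{LxHy, LxTy} → row (-1,-2) (-1,-2) (6,3) (-4,0)
{MwHz, MwHy, MwTz, MwTy, MxHz, MxHy, MxTz, MxTy} → row (1,-1) (1,-1) (1,-1) (1,-1)
That's 5 distinct rows out of 16 strategies.

5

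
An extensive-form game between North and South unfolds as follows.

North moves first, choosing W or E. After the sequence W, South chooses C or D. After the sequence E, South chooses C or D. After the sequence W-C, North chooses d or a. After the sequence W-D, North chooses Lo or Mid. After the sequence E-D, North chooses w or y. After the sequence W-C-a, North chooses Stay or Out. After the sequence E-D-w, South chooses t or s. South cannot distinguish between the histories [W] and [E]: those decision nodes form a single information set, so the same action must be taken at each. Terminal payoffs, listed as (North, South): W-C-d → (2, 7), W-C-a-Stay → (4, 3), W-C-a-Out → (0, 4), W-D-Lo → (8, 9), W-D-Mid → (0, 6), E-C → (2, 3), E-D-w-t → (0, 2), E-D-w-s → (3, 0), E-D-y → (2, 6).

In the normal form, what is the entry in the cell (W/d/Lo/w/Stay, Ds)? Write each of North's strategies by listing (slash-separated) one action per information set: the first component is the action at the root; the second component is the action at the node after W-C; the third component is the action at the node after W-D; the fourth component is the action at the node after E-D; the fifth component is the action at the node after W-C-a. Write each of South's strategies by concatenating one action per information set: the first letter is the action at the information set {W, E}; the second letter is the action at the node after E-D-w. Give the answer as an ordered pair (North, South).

Trace the play path from the root:
  North plays W
  South plays D at [W]
  North plays Lo at [W-D]
→ terminal payoff (8, 9).
(North's choice at the node after W-C is never reached on this path, so it doesn't affect the outcome.)

(8, 9)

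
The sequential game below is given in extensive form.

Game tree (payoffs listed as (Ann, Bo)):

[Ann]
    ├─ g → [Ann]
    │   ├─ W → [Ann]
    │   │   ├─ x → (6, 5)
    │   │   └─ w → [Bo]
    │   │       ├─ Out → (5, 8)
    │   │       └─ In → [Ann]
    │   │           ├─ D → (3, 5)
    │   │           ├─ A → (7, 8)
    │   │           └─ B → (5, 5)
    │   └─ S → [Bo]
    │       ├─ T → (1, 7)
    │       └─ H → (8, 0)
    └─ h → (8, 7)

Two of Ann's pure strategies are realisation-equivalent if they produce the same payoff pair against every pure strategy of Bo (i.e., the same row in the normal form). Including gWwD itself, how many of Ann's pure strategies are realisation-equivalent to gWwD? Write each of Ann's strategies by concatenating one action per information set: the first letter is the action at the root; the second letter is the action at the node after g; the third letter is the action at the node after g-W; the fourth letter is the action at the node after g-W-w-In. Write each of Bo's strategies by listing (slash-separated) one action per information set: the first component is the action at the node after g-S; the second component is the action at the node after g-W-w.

Row for gWwD (columns T/Out, T/In, H/Out, H/In): (5,8) (3,5) (5,8) (3,5).
Every one of Ann's information sets is on the play path for some reply by Bo when Ann follows gWwD.
Changing the action at any of them therefore changes at least one column, so only gWwD itself gives this row.

1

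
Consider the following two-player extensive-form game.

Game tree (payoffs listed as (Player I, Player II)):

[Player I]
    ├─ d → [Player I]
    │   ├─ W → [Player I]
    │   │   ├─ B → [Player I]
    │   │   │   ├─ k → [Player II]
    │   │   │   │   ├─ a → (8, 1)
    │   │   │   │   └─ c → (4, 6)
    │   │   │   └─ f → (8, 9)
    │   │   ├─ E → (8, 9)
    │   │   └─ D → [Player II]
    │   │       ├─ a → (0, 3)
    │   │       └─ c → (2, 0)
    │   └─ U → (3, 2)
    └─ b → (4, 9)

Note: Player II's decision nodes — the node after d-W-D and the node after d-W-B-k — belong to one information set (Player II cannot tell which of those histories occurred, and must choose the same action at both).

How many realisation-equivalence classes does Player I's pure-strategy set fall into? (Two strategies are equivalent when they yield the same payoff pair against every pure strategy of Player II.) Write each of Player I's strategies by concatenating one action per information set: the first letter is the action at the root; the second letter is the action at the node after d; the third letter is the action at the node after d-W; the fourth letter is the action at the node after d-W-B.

5

Player I has 24 pure strategies: dWBk, dWBf, dWEk, dWEf, dWDk, dWDf, dUBk, dUBf, dUEk, dUEf, dUDk, dUDf, bWBk, bWBf, bWEk, bWEf, bWDk, bWDf, bUBk, bUBf, bUEk, bUEf, bUDk, bUDf. Columns: a, c.
{dWBk} → row (8,1) (4,6)
{dWBf, dWEk, dWEf} → row (8,9) (8,9)
{dWDk, dWDf} → row (0,3) (2,0)
{dUBk, dUBf, dUEk, dUEf, dUDk, dUDf} → row (3,2) (3,2)
{bWBk, bWBf, bWEk, bWEf, bWDk, bWDf, bUBk, bUBf, bUEk, bUEf, bUDk, bUDf} → row (4,9) (4,9)
That's 5 distinct rows out of 24 strategies.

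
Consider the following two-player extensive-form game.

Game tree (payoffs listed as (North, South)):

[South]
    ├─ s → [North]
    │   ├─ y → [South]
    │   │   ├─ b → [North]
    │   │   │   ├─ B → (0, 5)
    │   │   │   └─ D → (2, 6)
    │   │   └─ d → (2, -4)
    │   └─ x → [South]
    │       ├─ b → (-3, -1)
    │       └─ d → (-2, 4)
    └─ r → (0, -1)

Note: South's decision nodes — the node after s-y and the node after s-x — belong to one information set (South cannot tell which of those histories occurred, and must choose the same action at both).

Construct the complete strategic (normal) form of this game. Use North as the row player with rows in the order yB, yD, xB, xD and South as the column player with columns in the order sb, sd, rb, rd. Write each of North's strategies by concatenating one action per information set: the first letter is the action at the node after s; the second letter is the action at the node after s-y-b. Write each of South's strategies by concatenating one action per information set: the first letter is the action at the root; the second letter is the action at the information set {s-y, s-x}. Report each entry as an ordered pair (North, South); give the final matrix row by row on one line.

yB: (0,5) (2,-4) (0,-1) (0,-1) | yD: (2,6) (2,-4) (0,-1) (0,-1) | xB: (-3,-1) (-2,4) (0,-1) (0,-1) | xD: (-3,-1) (-2,4) (0,-1) (0,-1)

           sb       sd       rb       rd
  yB    (0,5)   (2,-4)   (0,-1)   (0,-1)
  yD    (2,6)   (2,-4)   (0,-1)   (0,-1)
  xB  (-3,-1)   (-2,4)   (0,-1)   (0,-1)
  xD  (-3,-1)   (-2,4)   (0,-1)   (0,-1)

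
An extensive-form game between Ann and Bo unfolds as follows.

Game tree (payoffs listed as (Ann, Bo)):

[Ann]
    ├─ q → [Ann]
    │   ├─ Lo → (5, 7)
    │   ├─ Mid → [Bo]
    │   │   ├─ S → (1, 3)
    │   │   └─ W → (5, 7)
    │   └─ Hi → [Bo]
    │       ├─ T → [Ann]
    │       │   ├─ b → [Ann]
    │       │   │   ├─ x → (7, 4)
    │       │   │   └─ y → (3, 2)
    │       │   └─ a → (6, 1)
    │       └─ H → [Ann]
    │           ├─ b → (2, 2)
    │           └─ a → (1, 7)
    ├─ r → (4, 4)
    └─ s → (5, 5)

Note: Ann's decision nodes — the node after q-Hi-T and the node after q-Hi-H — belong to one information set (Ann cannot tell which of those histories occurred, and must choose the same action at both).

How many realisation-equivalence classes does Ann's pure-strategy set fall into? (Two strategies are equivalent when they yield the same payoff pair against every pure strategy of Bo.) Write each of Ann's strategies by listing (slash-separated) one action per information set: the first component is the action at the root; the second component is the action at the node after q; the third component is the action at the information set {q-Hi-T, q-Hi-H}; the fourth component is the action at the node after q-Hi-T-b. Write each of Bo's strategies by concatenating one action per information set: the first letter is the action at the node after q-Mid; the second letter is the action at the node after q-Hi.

7

Ann has 36 pure strategies: q/Lo/b/x, q/Lo/b/y, q/Lo/a/x, q/Lo/a/y, q/Mid/b/x, q/Mid/b/y, q/Mid/a/x, q/Mid/a/y, q/Hi/b/x, q/Hi/b/y, q/Hi/a/x, q/Hi/a/y, r/Lo/b/x, r/Lo/b/y, r/Lo/a/x, r/Lo/a/y, r/Mid/b/x, r/Mid/b/y, r/Mid/a/x, r/Mid/a/y, r/Hi/b/x, r/Hi/b/y, r/Hi/a/x, r/Hi/a/y, s/Lo/b/x, s/Lo/b/y, s/Lo/a/x, s/Lo/a/y, s/Mid/b/x, s/Mid/b/y, s/Mid/a/x, s/Mid/a/y, s/Hi/b/x, s/Hi/b/y, s/Hi/a/x, s/Hi/a/y. Columns: ST, SH, WT, WH.
{q/Lo/b/x, q/Lo/b/y, q/Lo/a/x, q/Lo/a/y} → row (5,7) (5,7) (5,7) (5,7)
{q/Mid/b/x, q/Mid/b/y, q/Mid/a/x, q/Mid/a/y} → row (1,3) (1,3) (5,7) (5,7)
{q/Hi/b/x} → row (7,4) (2,2) (7,4) (2,2)
{q/Hi/b/y} → row (3,2) (2,2) (3,2) (2,2)
{q/Hi/a/x, q/Hi/a/y} → row (6,1) (1,7) (6,1) (1,7)
{r/Lo/b/x, r/Lo/b/y, r/Lo/a/x, r/Lo/a/y, r/Mid/b/x, r/Mid/b/y, r/Mid/a/x, r/Mid/a/y, r/Hi/b/x, r/Hi/b/y, r/Hi/a/x, r/Hi/a/y} → row (4,4) (4,4) (4,4) (4,4)
{s/Lo/b/x, s/Lo/b/y, s/Lo/a/x, s/Lo/a/y, s/Mid/b/x, s/Mid/b/y, s/Mid/a/x, s/Mid/a/y, s/Hi/b/x, s/Hi/b/y, s/Hi/a/x, s/Hi/a/y} → row (5,5) (5,5) (5,5) (5,5)
That's 7 distinct rows out of 36 strategies.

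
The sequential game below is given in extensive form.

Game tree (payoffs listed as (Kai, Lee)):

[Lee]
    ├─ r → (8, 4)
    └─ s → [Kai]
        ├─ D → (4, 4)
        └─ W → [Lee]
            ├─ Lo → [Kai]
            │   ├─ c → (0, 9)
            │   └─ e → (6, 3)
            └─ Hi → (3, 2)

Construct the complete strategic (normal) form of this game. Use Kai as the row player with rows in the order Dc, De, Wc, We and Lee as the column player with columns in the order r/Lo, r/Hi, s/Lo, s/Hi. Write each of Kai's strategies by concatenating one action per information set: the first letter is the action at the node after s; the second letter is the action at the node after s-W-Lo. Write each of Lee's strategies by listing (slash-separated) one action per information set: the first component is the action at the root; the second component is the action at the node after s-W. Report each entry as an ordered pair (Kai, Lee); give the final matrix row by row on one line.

Dc: (8,4) (8,4) (4,4) (4,4) | De: (8,4) (8,4) (4,4) (4,4) | Wc: (8,4) (8,4) (0,9) (3,2) | We: (8,4) (8,4) (6,3) (3,2)

         r/Lo     r/Hi     s/Lo     s/Hi
  Dc    (8,4)    (8,4)    (4,4)    (4,4)
  De    (8,4)    (8,4)    (4,4)    (4,4)
  Wc    (8,4)    (8,4)    (0,9)    (3,2)
  We    (8,4)    (8,4)    (6,3)    (3,2)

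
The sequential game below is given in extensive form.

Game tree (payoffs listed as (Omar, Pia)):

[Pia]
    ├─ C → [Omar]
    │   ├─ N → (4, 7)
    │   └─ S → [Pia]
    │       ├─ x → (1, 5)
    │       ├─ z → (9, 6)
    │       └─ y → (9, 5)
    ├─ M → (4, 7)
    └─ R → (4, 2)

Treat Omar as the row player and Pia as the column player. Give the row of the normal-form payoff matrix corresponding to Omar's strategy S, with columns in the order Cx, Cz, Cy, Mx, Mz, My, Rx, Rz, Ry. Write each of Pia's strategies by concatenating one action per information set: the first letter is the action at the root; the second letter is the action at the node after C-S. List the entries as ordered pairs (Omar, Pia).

vs Cx: Pia plays C → Omar plays S at [C] → Pia plays x at [C-S] → (1, 5)
vs Cz: Pia plays C → Omar plays S at [C] → Pia plays z at [C-S] → (9, 6)
vs Cy: Pia plays C → Omar plays S at [C] → Pia plays y at [C-S] → (9, 5)
vs Mx: Pia plays M → (4, 7)
vs Mz: Pia plays M → (4, 7)
vs My: Pia plays M → (4, 7)
vs Rx: Pia plays R → (4, 2)
vs Rz: Pia plays R → (4, 2)
vs Ry: Pia plays R → (4, 2)

(1,5) (9,6) (9,5) (4,7) (4,7) (4,7) (4,2) (4,2) (4,2)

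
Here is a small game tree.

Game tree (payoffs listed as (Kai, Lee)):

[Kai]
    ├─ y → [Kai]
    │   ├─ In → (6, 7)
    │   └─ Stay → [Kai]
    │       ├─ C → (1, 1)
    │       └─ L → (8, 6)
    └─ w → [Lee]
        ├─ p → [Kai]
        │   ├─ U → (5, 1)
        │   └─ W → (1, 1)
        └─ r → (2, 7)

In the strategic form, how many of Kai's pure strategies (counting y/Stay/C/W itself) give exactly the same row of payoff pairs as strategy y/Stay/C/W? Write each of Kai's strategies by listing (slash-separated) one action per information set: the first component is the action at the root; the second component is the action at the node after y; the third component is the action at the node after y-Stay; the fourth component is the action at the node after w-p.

Row for y/Stay/C/W (columns p, r): (1,1) (1,1).
Under y/Stay/C/W, Kai's choice at the node after w-p can never be reached regardless of what Lee does, so varying those choices leaves every outcome unchanged.
Holding the reachable choices fixed and varying the unreachable one freely already gives 2 equivalent strategies.
No other strategy reproduces this row, so those 2 are the full class: y/Stay/C/U, y/Stay/C/W.

2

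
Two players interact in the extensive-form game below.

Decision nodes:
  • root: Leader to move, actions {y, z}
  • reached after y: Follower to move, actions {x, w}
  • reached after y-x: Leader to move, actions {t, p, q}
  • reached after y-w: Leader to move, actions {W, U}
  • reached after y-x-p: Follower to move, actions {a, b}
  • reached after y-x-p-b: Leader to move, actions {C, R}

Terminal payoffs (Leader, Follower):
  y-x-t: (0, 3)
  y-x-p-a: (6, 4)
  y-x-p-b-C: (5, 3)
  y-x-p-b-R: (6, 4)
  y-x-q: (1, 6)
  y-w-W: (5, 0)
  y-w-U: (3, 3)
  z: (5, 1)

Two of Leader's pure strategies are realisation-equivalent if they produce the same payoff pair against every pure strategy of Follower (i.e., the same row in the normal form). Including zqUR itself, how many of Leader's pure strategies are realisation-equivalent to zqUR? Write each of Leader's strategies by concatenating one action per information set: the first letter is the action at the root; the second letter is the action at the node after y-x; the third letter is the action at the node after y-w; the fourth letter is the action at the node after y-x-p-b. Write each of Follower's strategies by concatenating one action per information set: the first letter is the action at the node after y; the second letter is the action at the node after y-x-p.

12

Row for zqUR (columns xa, xb, wa, wb): (5,1) (5,1) (5,1) (5,1).
Under zqUR, Leader's choice at the node after y-x and at the node after y-w and at the node after y-x-p-b can never be reached regardless of what Follower does, so varying those choices leaves every outcome unchanged.
Holding the reachable choices fixed and varying the unreachable ones freely already gives 3 × 2 × 2 = 12 equivalent strategies.
No other strategy reproduces this row, so those 12 are the full class: ztWC, ztWR, ztUC, ztUR, zpWC, zpWR, zpUC, zpUR, zqWC, zqWR, zqUC, zqUR.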